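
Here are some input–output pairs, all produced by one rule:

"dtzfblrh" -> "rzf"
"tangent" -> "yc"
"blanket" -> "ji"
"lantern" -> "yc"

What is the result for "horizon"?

mx

Looking at the pairs, the operation is to keep one character in every 3, starting at position 2 (positions 2nd, 5th, 8th, ...), then shift every letter 2 places backward in the alphabet (wrapping around).
"horizon" → "oz" → "mx".
(Check on "tangent": → "ae" → "yc" ✓)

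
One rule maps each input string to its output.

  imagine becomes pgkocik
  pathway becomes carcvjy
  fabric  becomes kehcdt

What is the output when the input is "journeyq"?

aslqwtpg

The pattern: shift every letter 2 places forward in the alphabet (wrapping around), then move the last 2 characters to the front (rotate right by 2).
Starting from "journeyq": after the first operation, "lqwtpgas"; after the second, "aslqwtpg".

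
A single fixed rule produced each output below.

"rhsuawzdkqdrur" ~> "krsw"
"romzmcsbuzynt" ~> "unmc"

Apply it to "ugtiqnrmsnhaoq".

Rule — keep one character in every 3, starting at position 3 (positions 3rd, 6th, 9th, ...), then move the last 2 characters to the front (rotate right by 2).
Working it through for "ugtiqnrmsnhaoq": intermediate "tnsa", final "satn".

satn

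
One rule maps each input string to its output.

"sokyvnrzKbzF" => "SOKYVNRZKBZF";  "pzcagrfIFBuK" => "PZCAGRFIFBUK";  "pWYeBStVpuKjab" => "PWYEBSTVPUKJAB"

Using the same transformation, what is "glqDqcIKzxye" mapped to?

GLQDQCIKZXYE

Looking at the pairs, the operation is to convert every letter to uppercase.
So "glqDqcIKzxye" becomes "GLQDQCIKZXYE".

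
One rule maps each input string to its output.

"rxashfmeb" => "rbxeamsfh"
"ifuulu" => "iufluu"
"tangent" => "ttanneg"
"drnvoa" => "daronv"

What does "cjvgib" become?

Each output is the input with this applied: take characters alternately from the front and the back (1st, last, 2nd, 2nd-last, ...).
Doing the same to "cjvgib": "cbjivg".

cbjivg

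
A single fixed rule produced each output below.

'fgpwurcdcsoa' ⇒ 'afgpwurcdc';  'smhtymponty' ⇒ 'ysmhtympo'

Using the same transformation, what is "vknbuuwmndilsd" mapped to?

dvknbuuwmndi

In each case the input is transformed by: move the last character to the front, then delete the last 2 characters.
Starting from "vknbuuwmndilsd": after the first operation, "dvknbuuwmndils"; after the second, "dvknbuuwmndi".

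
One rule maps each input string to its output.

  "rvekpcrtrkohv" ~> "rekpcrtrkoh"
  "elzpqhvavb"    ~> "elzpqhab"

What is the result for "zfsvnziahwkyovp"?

zfsnziahwkyop

What's happening: remove every "v".
On "zfsvnziahwkyovp" that produces "zfsnziahwkyop".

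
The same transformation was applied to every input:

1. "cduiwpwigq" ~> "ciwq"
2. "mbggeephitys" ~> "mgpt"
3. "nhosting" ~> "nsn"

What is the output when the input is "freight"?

Looking at the pairs, the operation is to keep one character in every 3, starting at position 1 (positions 1st, 4th, 7th, ...).
Applying that to "freight" gives "fit".

fit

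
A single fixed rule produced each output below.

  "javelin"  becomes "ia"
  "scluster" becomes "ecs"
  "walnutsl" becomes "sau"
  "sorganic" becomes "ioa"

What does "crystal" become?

In each case the input is transformed by: move the last 3 characters to the front (rotate right by 3), then keep one character in every 3, starting at position 2 (positions 2nd, 5th, 8th, ...).
Applying both steps to "crystal": "talcrys", then "ar".

ar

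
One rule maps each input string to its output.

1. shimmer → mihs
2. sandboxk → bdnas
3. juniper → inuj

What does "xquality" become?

Looking at the pairs, the operation is to reverse the string, then delete the first 3 characters.
Applying both steps to "xquality": "ytilauqx", then "lauqx".
(Check on "sandboxk": → "kxobdnas" → "bdnas" ✓)

lauqx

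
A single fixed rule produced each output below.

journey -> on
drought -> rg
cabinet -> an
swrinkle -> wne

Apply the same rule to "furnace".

ua

Rule — keep one character in every 3, starting at position 2 (positions 2nd, 5th, 8th, ...).
"furnace" → "ua".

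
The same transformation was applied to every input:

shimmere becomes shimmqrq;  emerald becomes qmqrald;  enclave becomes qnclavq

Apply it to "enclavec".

What's happening: replace every "e" with "q".
For "enclavec" the result is "qnclavqc".

qnclavqc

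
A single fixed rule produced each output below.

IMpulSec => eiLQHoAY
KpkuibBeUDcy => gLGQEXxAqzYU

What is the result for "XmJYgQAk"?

The transformation: shift every letter 4 places backward in the alphabet (wrapping around), then flip the case of every letter.
On "XmJYgQAk": the first step gives "TiFUcMWg", and the second then gives "tIfuCmwG".

tIfuCmwG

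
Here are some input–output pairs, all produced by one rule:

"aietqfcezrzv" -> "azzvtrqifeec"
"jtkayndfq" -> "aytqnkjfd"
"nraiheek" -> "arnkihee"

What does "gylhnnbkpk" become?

bypnnlkkhg

The rule is to sort the characters into reverse alphabetical order, then move the last character to the front.
"gylhnnbkpk" → "ypnnlkkhgb" → "bypnnlkkhg".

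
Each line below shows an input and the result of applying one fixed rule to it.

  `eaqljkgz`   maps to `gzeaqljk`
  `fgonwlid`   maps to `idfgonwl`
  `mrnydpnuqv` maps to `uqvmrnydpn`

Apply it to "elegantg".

tgelegan

Each output is the input with this applied: move the first 2 characters to the end (rotate left by 2), then swap the front and back halves of the string.
Applying both steps to "elegantg": "egantgel", then "tgelegan".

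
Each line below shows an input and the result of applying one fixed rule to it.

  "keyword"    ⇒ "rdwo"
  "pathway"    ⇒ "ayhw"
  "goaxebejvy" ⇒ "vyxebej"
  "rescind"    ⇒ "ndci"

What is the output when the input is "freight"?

Rule — delete the first 3 characters, then move the last 2 characters to the front (rotate right by 2).
Working it through for "freight": intermediate "ight", final "htig".

htig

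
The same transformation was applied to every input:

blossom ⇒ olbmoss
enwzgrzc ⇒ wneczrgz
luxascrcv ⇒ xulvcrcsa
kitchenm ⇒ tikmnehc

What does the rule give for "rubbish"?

burhsib

What's happening: reverse the string, then move the last 3 characters to the front (rotate right by 3).
Starting from "rubbish": after the first operation, "hsibbur"; after the second, "burhsib".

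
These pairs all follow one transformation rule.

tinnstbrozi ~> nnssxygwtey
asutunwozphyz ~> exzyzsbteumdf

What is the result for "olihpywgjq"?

In each case the input is transformed by: shift every letter 5 places forward in the alphabet (wrapping around), then swap the first and last characters.
Applying both steps to "olihpywgjq": "tqnmudblov", then "vqnmudblot".

vqnmudblot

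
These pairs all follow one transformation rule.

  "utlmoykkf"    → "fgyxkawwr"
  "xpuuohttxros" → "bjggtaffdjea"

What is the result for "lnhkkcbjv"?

The rule is to shift every letter 12 places forward in the alphabet (wrapping around), then swap each adjacent pair of characters (1↔2, 3↔4, ...).
For "lnhkkcbjv", step one produces "xztwwonvh"; step two turns that into "zxwtowvnh".
(Check on "xpuuohttxros": → "jbggatffjdae" → "bjggtaffdjea" ✓)

zxwtowvnh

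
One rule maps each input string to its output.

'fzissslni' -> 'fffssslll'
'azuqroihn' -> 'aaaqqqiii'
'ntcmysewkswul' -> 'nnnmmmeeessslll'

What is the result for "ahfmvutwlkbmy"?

What's happening: keep one character in every 3, starting at position 1 (positions 1st, 4th, 7th, ...), then repeat every character 3 times.
For "ahfmvutwlkbmy" the result is "aaammmtttkkkyyy".
(Check on "azuqroihn": → "aqi" → "aaaqqqiii" ✓)

aaammmtttkkkyyy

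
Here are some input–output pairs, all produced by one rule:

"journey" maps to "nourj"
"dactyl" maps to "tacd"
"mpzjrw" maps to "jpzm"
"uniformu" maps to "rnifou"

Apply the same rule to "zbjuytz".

ybjuz

The pattern: delete the last 2 characters, then swap the first and last characters.
Applying both steps to "zbjuytz": "zbjuy", then "ybjuz".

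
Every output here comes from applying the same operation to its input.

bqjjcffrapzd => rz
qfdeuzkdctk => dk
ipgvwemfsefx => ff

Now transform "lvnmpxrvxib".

vb

What's happening: keep one character in every 3, starting at position 2 (positions 2nd, 5th, 8th, ...), then delete the first 2 characters.
Starting from "lvnmpxrvxib": after the first operation, "vpvb"; after the second, "vb".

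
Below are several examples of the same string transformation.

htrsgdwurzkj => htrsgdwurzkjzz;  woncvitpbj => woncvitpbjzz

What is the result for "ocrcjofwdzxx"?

The pattern: append "zz".
"ocrcjofwdzxx" → "ocrcjofwdzxxzz".

ocrcjofwdzxxzz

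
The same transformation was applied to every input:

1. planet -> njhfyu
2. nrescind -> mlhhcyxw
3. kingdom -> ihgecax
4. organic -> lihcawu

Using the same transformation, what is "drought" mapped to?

In each case the input is transformed by: sort the characters into reverse alphabetical order, then shift every letter 6 places backward in the alphabet (wrapping around).
"drought" → "utrohgd" → "onlibax".
(Check on "nrescind": → "srnniedc" → "mlhhcyxw" ✓)

onlibax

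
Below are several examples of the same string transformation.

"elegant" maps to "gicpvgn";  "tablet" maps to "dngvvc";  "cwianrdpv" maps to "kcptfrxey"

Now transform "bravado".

cxcfqdt

The pattern: move the first 2 characters to the end (rotate left by 2), then shift every letter 2 places forward in the alphabet (wrapping around).
"bravado" → "avadobr" → "cxcfqdt".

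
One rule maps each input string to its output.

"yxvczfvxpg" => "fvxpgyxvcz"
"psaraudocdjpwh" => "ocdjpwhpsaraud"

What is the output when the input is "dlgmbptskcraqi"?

Rule — swap the front and back halves of the string.
For "dlgmbptskcraqi" the result is "skcraqidlgmbpt".

skcraqidlgmbpt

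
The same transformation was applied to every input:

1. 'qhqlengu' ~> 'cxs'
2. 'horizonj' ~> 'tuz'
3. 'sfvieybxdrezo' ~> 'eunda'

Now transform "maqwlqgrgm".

yisy

What's happening: shift every letter 12 places forward in the alphabet (wrapping around), then keep one character in every 3, starting at position 1 (positions 1st, 4th, 7th, ...).
"maqwlqgrgm" → "ymcixcsdsy" → "yisy".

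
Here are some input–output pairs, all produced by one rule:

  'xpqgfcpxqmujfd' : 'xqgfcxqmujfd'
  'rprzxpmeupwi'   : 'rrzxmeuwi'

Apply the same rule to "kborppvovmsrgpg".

In each case the input is transformed by: remove every "p".
For "kborppvovmsrgpg" the result is "kborvovmsrgg".

kborvovmsrgg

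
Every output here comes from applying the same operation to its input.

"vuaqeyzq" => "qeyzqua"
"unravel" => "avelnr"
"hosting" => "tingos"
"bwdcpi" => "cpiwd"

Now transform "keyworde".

wordeey

What's happening: delete the first character, then move the first 2 characters to the end (rotate left by 2).
Applying both steps to "keyworde": "eyworde", then "wordeey".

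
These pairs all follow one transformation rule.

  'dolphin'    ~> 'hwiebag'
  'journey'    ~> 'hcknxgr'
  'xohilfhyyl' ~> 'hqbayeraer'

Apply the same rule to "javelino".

tcxobehg

The pattern: shift every letter 7 places backward in the alphabet (wrapping around), then swap each adjacent pair of characters (1↔2, 3↔4, ...).
Working it through for "javelino": intermediate "ctoxebgh", final "tcxobehg".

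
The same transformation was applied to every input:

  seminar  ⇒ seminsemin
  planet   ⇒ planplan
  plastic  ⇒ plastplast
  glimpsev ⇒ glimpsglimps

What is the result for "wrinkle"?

The rule is to delete the last 2 characters, then write the whole string twice.
Applying that to "wrinkle" gives "wrinkwrink".

wrinkwrink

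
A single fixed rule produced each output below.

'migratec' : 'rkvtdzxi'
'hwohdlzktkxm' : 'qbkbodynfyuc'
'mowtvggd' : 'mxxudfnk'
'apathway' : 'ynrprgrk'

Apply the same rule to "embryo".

ipfvds

What's happening: shift every letter 9 places backward in the alphabet (wrapping around), then swap the front and back halves of the string.
On "embryo": the first step gives "vdsipf", and the second then gives "ipfvds".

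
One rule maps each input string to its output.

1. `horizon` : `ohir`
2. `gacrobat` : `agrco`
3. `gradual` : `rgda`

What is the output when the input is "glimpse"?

lgmi

The rule is to delete the last 3 characters, then swap each adjacent pair of characters (1↔2, 3↔4, ...).
On "glimpse" that produces "lgmi".
(Check on "gradual": → "grad" → "rgda" ✓)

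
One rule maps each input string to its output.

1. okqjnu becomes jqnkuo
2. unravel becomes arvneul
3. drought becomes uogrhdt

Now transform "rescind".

csienrd

In each case the input is transformed by: move the first 3 characters to the end (rotate left by 3), then take characters alternately from the front and the back (1st, last, 2nd, 2nd-last, ...).
For "rescind", step one produces "cindres"; step two turns that into "csienrd".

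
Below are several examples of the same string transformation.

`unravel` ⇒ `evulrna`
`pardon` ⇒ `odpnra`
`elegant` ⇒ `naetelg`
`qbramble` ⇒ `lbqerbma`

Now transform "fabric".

irfcba

The pattern: move the last 3 characters to the front (rotate right by 3), then swap each adjacent pair of characters (1↔2, 3↔4, ...).
For "fabric", step one produces "ricfab"; step two turns that into "irfcba".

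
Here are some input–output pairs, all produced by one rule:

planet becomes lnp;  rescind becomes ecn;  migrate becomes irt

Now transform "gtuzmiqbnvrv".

tzibvg

Looking at the pairs, the operation is to swap the first and last characters, then keep every other character starting from the second (positions 2nd, 4th, 6th, ...).
On "gtuzmiqbnvrv": the first step gives "vtuzmiqbnvrg", and the second then gives "tzibvg".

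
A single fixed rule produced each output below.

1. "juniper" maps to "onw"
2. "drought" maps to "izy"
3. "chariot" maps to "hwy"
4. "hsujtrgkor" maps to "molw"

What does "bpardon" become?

gws

Looking at the pairs, the operation is to keep one character in every 3, starting at position 1 (positions 1st, 4th, 7th, ...), then shift every letter 5 places forward in the alphabet (wrapping around).
Working it through for "bpardon": intermediate "brn", final "gws".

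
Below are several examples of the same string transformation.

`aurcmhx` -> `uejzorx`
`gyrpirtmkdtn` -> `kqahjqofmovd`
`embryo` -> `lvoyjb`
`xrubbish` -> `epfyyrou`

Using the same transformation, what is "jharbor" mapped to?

The transformation: shift every letter 3 places backward in the alphabet (wrapping around), then reverse the string.
Working it through for "jharbor": intermediate "gexoylo", final "olyoxeg".

olyoxeg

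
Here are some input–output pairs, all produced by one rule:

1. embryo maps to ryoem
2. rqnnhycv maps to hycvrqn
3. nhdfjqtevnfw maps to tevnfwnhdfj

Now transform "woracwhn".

The pattern: swap the front and back halves of the string, then delete the last character.
Applying both steps to "woracwhn": "cwhnwora", then "cwhnwor".

cwhnwor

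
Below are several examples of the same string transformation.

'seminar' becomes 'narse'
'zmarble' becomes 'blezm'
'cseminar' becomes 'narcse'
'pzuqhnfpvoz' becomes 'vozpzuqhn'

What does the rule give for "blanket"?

The pattern: move the last 3 characters to the front (rotate right by 3), then delete the last 2 characters.
So "blanket" becomes "ketbl".

ketbl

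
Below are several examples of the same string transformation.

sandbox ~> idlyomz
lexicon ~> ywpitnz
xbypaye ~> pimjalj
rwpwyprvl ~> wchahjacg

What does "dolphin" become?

yozwast

In each case the input is transformed by: shift every letter 11 places forward in the alphabet (wrapping around), then move the last character to the front.
For "dolphin", step one produces "ozwasty"; step two turns that into "yozwast".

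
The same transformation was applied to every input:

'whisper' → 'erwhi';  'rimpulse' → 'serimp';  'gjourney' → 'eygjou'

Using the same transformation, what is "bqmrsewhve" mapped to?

The transformation: move the last 2 characters to the front (rotate right by 2), then delete the last 2 characters.
Doing the same to "bqmrsewhve": "vebqmrse".

vebqmrse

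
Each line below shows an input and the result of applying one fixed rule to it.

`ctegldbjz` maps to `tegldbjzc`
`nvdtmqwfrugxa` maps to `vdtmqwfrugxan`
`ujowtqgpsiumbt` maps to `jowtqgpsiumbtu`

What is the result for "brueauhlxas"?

rueauhlxasb

The pattern: move the first character to the end.
Applying that to "brueauhlxas" gives "rueauhlxasb".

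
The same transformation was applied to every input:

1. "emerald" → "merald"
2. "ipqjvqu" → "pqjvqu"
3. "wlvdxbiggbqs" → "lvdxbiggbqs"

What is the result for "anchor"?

nchor

The rule is to delete the first character.
So "anchor" becomes "nchor".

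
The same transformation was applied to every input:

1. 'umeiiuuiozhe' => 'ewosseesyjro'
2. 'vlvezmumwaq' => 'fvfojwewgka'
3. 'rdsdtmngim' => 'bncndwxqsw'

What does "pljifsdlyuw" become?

Rule — shift every letter 10 places forward in the alphabet (wrapping around).
Applying that to "pljifsdlyuw" gives "zvtspcnvieg".

zvtspcnvieg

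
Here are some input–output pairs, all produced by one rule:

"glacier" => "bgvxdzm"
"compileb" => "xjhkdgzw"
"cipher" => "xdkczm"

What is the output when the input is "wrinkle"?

rmdifgz

In each case the input is transformed by: shift every letter 5 places backward in the alphabet (wrapping around).
Applying that to "wrinkle" gives "rmdifgz".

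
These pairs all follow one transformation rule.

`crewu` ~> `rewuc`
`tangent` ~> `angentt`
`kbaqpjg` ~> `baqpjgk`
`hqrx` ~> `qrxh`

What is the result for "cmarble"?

What's happening: move the first character to the end.
Applying that to "cmarble" gives "marblec".

marblec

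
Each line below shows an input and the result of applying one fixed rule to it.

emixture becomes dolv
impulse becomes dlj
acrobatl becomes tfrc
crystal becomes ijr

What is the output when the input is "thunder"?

Rule — shift every letter 9 places backward in the alphabet (wrapping around), then keep every other character starting from the second (positions 2nd, 4th, 6th, ...).
For "thunder", step one produces "kyleuvi"; step two turns that into "yev".

yev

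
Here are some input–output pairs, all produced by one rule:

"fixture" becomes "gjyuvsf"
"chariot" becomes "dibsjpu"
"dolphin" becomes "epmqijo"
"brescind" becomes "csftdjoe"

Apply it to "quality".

In each case the input is transformed by: shift every letter 1 place forward in the alphabet (wrapping around).
Applying that to "quality" gives "rvbmjuz".

rvbmjuz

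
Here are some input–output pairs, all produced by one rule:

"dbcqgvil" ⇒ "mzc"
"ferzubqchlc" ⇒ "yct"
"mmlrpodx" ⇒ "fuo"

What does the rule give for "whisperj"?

via

What's happening: shift every letter 9 places backward in the alphabet (wrapping around), then keep only the last 3 characters.
Applying both steps to "whisperj": "nyzjgvia", then "via".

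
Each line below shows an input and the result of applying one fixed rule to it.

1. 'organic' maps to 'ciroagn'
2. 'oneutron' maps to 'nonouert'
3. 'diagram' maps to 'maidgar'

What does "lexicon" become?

noelixc

Rule — move the last 2 characters to the front (rotate right by 2), then swap each adjacent pair of characters (1↔2, 3↔4, ...).
Starting from "lexicon": after the first operation, "onlexic"; after the second, "noelixc".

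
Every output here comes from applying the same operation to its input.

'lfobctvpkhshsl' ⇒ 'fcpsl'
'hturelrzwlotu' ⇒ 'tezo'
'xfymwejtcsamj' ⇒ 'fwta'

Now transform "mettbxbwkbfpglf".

ebwfl

The pattern: keep one character in every 3, starting at position 2 (positions 2nd, 5th, 8th, ...).
Applying that to "mettbxbwkbfpglf" gives "ebwfl".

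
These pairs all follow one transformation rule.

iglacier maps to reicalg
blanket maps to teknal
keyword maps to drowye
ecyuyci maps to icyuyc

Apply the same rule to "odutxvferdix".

Looking at the pairs, the operation is to reverse the string, then delete the last character.
So "odutxvferdix" becomes "xidrefvxtud".
(Check on "iglacier": → "reicalgi" → "reicalg" ✓)

xidrefvxtud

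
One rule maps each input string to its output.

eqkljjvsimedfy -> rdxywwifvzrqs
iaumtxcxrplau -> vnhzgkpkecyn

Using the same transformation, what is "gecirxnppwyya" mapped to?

trpvekaccjll

Looking at the pairs, the operation is to delete the last character, then shift every letter 13 places forward in the alphabet (wrapping around) — i.e. ROT13.
"gecirxnppwyya" → "gecirxnppwyy" → "trpvekaccjll".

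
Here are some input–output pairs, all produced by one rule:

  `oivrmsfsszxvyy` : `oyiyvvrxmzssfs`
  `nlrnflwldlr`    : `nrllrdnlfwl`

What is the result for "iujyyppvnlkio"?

iouijkylynpvp

The transformation: take characters alternately from the front and the back (1st, last, 2nd, 2nd-last, ...).
Doing the same to "iujyyppvnlkio": "iouijkylynpvp".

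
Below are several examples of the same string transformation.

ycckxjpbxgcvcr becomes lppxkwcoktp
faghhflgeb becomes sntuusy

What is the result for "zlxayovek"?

myknlb

What's happening: delete the last 3 characters, then shift every letter 13 places forward in the alphabet (wrapping around) — i.e. ROT13.
Applying both steps to "zlxayovek": "zlxayo", then "myknlb".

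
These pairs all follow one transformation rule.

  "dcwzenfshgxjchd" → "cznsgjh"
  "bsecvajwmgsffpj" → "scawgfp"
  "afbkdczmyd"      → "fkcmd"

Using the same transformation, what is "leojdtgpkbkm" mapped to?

ejtpbm

The rule is to keep every other character starting from the second (positions 2nd, 4th, 6th, ...).
So "leojdtgpkbkm" becomes "ejtpbm".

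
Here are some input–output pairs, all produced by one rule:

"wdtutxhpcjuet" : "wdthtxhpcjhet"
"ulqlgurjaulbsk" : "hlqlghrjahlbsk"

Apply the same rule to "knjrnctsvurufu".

knjrnctsvhrhfh

The rule is to replace every "u" with "h".
On "knjrnctsvurufu" that produces "knjrnctsvhrhfh".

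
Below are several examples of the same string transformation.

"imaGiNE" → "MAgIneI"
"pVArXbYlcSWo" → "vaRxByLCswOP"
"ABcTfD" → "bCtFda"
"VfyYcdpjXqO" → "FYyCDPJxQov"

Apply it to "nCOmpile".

coMPILEN

What's happening: flip the case of every letter, then move the first character to the end.
On "nCOmpile": the first step gives "NcoMPILE", and the second then gives "coMPILEN".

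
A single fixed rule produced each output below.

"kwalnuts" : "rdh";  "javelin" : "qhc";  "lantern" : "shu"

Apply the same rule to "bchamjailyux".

Looking at the pairs, the operation is to shift every letter 7 places forward in the alphabet (wrapping around), then keep only the first 3 characters.
"bchamjailyux" → "ijohtqhpsfbe" → "ijo".

ijo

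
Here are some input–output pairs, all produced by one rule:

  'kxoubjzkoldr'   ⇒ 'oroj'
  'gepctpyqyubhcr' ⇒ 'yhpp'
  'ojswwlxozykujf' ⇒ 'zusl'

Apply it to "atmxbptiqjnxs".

qxmp

The rule is to keep one character in every 3, starting at position 3 (positions 3rd, 6th, 9th, ...), then swap the front and back halves of the string.
For "atmxbptiqjnxs", step one produces "mpqx"; step two turns that into "qxmp".
(Check on "kxoubjzkoldr": → "ojor" → "oroj" ✓)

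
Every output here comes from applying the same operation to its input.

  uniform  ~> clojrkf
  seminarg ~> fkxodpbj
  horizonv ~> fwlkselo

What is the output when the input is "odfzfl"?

wcilac

Looking at the pairs, the operation is to shift every letter 3 places backward in the alphabet (wrapping around), then move the first 3 characters to the end (rotate left by 3).
Applying both steps to "odfzfl": "lacwci", then "wcilac".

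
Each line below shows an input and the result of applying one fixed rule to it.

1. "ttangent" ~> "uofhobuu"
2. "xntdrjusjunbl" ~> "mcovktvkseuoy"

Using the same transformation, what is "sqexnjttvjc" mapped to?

dkwuukoyfrt

What's happening: shift every letter 1 place forward in the alphabet (wrapping around), then reverse the string.
For "sqexnjttvjc", step one produces "trfyokuuwkd"; step two turns that into "dkwuukoyfrt".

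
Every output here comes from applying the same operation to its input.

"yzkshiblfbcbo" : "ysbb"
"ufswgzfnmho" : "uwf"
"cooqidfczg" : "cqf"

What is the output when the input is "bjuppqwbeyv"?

bpw

The pattern: delete the last 3 characters, then keep one character in every 3, starting at position 1 (positions 1st, 4th, 7th, ...).
Working it through for "bjuppqwbeyv": intermediate "bjuppqwb", final "bpw".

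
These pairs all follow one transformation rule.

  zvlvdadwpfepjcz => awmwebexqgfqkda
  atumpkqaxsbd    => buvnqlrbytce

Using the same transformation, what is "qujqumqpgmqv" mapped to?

rvkrvnrqhnrw

The transformation: shift every letter 1 place forward in the alphabet (wrapping around).
Doing the same to "qujqumqpgmqv": "rvkrvnrqhnrw".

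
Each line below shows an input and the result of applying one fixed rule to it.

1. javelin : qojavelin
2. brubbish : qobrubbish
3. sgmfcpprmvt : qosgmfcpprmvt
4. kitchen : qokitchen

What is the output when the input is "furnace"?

Each output is the input with this applied: prepend "qo".
On "furnace" that produces "qofurnace".

qofurnace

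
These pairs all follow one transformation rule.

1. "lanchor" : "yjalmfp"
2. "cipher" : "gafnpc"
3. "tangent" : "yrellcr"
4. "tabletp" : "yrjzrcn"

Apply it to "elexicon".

jcvcaglm

Each output is the input with this applied: swap each adjacent pair of characters (1↔2, 3↔4, ...), then shift every letter 2 places backward in the alphabet (wrapping around).
On "elexicon": the first step gives "lexecino", and the second then gives "jcvcaglm".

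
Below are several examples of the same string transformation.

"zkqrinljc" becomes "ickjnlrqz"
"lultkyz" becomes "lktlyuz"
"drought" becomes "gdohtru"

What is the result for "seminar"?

eamirns

What's happening: sort the characters into alphabetical order, then swap each adjacent pair of characters (1↔2, 3↔4, ...).
"seminar" → "aeimnrs" → "eamirns".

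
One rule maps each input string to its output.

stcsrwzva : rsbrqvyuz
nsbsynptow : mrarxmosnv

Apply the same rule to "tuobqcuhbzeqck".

stnapbtgaydpbj

In each case the input is transformed by: shift every letter 1 place backward in the alphabet (wrapping around).
For "tuobqcuhbzeqck" the result is "stnapbtgaydpbj".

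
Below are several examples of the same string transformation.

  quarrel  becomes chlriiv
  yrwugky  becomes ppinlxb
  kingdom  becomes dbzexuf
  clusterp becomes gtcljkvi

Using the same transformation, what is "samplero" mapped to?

fjrdgcvi

What's happening: move the last character to the front, then shift every letter 9 places backward in the alphabet (wrapping around).
Working it through for "samplero": intermediate "osampler", final "fjrdgcvi".
(Check on "quarrel": → "lquarre" → "chlriiv" ✓)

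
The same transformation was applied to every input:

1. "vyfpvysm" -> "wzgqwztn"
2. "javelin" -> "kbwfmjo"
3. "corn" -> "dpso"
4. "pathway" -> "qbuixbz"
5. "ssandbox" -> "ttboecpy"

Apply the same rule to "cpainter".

Each output is the input with this applied: shift every letter 1 place forward in the alphabet (wrapping around).
Applying that to "cpainter" gives "dqbjoufs".

dqbjoufs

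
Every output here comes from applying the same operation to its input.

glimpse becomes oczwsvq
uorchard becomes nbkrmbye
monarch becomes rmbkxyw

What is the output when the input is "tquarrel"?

Rule — shift every letter 10 places forward in the alphabet (wrapping around), then reverse the string.
For "tquarrel" the result is "vobbkead".
(Check on "glimpse": → "qvswzco" → "oczwsvq" ✓)

vobbkead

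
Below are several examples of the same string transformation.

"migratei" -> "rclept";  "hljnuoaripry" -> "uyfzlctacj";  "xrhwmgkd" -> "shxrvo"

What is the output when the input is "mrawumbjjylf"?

lhfxmuujwq

In each case the input is transformed by: delete the first 2 characters, then shift every letter 11 places forward in the alphabet (wrapping around).
Doing the same to "mrawumbjjylf": "lhfxmuujwq".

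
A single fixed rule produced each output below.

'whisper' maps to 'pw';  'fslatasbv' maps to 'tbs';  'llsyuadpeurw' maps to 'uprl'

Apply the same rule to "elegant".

Looking at the pairs, the operation is to move the first 2 characters to the end (rotate left by 2), then keep one character in every 3, starting at position 3 (positions 3rd, 6th, 9th, ...).
For "elegant", step one produces "egantel"; step two turns that into "ae".
(Check on "fslatasbv": → "latasbvfs" → "tbs" ✓)

ae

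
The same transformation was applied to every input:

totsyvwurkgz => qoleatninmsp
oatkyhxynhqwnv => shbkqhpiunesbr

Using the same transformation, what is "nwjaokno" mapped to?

Looking at the pairs, the operation is to swap the front and back halves of the string, then shift every letter 6 places backward in the alphabet (wrapping around).
Working it through for "nwjaokno": intermediate "oknonwja", final "iehihqdu".
(Check on "totsyvwurkgz": → "wurkgztotsyv" → "qoleatninmsp" ✓)

iehihqdu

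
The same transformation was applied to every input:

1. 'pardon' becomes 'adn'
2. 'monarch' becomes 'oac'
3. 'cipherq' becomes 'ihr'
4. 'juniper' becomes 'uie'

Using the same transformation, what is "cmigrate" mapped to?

mgae

Rule — keep every other character starting from the second (positions 2nd, 4th, 6th, ...).
For "cmigrate" the result is "mgae".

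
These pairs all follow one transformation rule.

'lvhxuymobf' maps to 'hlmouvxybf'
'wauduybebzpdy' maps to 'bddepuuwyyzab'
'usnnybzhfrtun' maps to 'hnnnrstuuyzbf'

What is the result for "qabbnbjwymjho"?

The pattern: sort the characters into alphabetical order, then move the first 2 characters to the end (rotate left by 2).
Starting from "qabbnbjwymjho": after the first operation, "abbbhjjmnoqwy"; after the second, "bbhjjmnoqwyab".

bbhjjmnoqwyab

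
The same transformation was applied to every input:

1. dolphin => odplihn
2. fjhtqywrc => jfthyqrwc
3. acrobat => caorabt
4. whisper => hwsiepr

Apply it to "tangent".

atgnnet

The transformation: swap each adjacent pair of characters (1↔2, 3↔4, ...).
For "tangent" the result is "atgnnet".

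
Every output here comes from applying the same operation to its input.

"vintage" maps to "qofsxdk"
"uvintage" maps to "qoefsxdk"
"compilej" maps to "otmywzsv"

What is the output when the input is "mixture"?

bowshde

The pattern: shift every letter 10 places forward in the alphabet (wrapping around), then move the last 2 characters to the front (rotate right by 2).
For "mixture", step one produces "wshdebo"; step two turns that into "bowshde".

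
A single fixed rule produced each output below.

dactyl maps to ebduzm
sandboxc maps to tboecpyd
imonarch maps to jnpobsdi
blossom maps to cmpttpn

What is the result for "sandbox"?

What's happening: shift every letter 1 place forward in the alphabet (wrapping around).
"sandbox" → "tboecpy".

tboecpy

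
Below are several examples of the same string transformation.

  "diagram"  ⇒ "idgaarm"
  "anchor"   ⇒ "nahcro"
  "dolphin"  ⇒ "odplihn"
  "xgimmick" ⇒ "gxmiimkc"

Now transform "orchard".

rohcrad

The rule is to swap each adjacent pair of characters (1↔2, 3↔4, ...).
Doing the same to "orchard": "rohcrad".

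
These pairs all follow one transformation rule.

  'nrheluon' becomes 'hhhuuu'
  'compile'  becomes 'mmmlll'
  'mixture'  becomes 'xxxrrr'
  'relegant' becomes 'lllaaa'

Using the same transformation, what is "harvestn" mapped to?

Each output is the input with this applied: keep one character in every 3, starting at position 3 (positions 3rd, 6th, 9th, ...), then repeat every character 3 times.
For "harvestn", step one produces "rs"; step two turns that into "rrrsss".
(Check on "nrheluon": → "hu" → "hhhuuu" ✓)

rrrsss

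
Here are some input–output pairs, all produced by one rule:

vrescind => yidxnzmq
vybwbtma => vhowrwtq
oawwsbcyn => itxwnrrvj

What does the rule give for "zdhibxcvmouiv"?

Each output is the input with this applied: reverse the string, then shift every letter 5 places backward in the alphabet (wrapping around).
On "zdhibxcvmouiv": the first step gives "viuomvcxbihdz", and the second then gives "qdpjhqxswdcyu".
(Check on "oawwsbcyn": → "nycbswwao" → "itxwnrrvj" ✓)

qdpjhqxswdcyu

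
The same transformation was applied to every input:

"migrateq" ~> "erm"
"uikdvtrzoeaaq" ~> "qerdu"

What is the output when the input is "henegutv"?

teh

In each case the input is transformed by: keep one character in every 3, starting at position 1 (positions 1st, 4th, 7th, ...), then reverse the string.
Applying both steps to "henegutv": "het", then "teh".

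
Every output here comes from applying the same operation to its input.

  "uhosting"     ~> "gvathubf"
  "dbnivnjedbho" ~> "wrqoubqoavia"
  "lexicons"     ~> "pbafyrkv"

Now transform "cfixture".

Looking at the pairs, the operation is to shift every letter 13 places forward in the alphabet (wrapping around) — i.e. ROT13, then swap the front and back halves of the string.
So "cfixture" becomes "gherpsvk".
(Check on "dbnivnjedbho": → "qoaviawrqoub" → "wrqoubqoavia" ✓)

gherpsvk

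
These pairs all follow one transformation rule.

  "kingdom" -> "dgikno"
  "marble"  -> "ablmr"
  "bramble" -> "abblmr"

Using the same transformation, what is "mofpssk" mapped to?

What's happening: delete the last character, then sort the characters into alphabetical order.
For "mofpssk", step one produces "mofpss"; step two turns that into "fmopss".

fmopss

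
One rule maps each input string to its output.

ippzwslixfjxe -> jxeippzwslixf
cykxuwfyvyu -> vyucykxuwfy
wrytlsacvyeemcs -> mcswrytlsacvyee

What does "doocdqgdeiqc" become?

Rule — move the last 3 characters to the front (rotate right by 3).
For "doocdqgdeiqc" the result is "iqcdoocdqgde".

iqcdoocdqgde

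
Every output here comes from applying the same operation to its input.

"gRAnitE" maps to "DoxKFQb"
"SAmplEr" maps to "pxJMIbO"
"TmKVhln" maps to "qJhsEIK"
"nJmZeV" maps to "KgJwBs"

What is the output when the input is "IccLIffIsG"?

What's happening: shift every letter 3 places backward in the alphabet (wrapping around), then flip the case of every letter.
"IccLIffIsG" → "FzzIFccFpD" → "fZZifCCfPd".

fZZifCCfPd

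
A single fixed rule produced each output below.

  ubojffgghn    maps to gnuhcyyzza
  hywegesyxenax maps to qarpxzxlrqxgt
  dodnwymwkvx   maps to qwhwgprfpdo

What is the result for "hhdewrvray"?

raawxpkokt

The transformation: move the last character to the front, then shift every letter 7 places backward in the alphabet (wrapping around).
Working it through for "hhdewrvray": intermediate "yhhdewrvra", final "raawxpkokt".
(Check on "dodnwymwkvx": → "xdodnwymwkv" → "qwhwgprfpdo" ✓)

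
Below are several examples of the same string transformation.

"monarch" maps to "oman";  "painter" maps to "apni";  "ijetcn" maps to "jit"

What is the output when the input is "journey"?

ojru

Rule — swap each adjacent pair of characters (1↔2, 3↔4, ...), then delete the last 3 characters.
"journey" → "ojru".
(Check on "monarch": → "omancrh" → "oman" ✓)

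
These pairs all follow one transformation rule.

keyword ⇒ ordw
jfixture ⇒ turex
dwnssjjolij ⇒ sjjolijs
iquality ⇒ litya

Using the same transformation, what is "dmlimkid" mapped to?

mkidi

What's happening: delete the first 3 characters, then move the first character to the end.
On "dmlimkid" that produces "mkidi".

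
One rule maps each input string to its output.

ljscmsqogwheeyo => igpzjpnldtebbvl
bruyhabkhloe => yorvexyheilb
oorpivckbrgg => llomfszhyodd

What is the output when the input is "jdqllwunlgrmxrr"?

ganiitrkidojuoo

The transformation: shift every letter 3 places backward in the alphabet (wrapping around).
"jdqllwunlgrmxrr" → "ganiitrkidojuoo".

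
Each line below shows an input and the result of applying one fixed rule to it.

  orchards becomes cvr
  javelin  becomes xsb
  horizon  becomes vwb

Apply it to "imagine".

wus

What's happening: shift every letter 12 places backward in the alphabet (wrapping around), then keep one character in every 3, starting at position 1 (positions 1st, 4th, 7th, ...).
So "imagine" becomes "wus".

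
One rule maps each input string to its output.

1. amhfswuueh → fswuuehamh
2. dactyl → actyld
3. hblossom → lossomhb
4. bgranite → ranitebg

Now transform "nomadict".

Looking at the pairs, the operation is to move the last 2 characters to the front (rotate right by 2), then swap the front and back halves of the string.
On "nomadict": the first step gives "ctnomadi", and the second then gives "madictno".

madictno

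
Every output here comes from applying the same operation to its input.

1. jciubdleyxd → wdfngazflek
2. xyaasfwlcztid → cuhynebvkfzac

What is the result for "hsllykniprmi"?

Each output is the input with this applied: move the first 3 characters to the end (rotate left by 3), then shift every letter 2 places forward in the alphabet (wrapping around).
For "hsllykniprmi", step one produces "lykniprmihsl"; step two turns that into "nampkrtokjun".

nampkrtokjun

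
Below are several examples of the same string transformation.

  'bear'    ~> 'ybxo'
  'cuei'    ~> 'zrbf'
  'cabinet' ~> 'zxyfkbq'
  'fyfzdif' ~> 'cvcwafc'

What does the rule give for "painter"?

The rule is to shift every letter 3 places backward in the alphabet (wrapping around).
So "painter" becomes "mxfkqbo".

mxfkqbo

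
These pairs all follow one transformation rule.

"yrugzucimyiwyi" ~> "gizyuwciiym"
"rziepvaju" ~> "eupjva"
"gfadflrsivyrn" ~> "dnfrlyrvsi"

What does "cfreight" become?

etihg

Looking at the pairs, the operation is to delete the first 3 characters, then take characters alternately from the front and the back (1st, last, 2nd, 2nd-last, ...).
For "cfreight" the result is "etihg".
(Check on "gfadflrsivyrn": → "dflrsivyrn" → "dnfrlyrvsi" ✓)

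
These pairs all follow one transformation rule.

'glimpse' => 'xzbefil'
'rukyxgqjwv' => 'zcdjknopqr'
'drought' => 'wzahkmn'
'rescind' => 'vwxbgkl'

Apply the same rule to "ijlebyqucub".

Rule — sort the characters into alphabetical order, then shift every letter 7 places backward in the alphabet (wrapping around).
For "ijlebyqucub", step one produces "bbceijlquuy"; step two turns that into "uuvxbcejnnr".
(Check on "glimpse": → "egilmps" → "xzbefil" ✓)

uuvxbcejnnr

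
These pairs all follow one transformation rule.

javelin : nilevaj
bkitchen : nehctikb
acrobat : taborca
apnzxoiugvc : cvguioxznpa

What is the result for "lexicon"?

nocixel

What's happening: reverse the string.
Doing the same to "lexicon": "nocixel".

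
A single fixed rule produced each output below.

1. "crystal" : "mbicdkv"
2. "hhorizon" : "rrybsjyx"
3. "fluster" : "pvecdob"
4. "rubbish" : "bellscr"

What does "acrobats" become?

Rule — shift every letter 10 places forward in the alphabet (wrapping around).
On "acrobats" that produces "kmbylkdc".

kmbylkdc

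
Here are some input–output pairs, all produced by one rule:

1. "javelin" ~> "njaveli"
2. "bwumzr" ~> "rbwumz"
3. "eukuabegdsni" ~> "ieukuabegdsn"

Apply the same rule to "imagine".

eimagin

The transformation: move the last character to the front.
"imagine" → "eimagin".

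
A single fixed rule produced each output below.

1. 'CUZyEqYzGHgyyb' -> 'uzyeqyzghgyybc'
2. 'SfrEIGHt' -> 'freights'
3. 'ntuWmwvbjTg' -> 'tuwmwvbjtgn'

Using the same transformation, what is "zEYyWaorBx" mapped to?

In each case the input is transformed by: move the first character to the end, then convert every letter to lowercase.
Working it through for "zEYyWaorBx": intermediate "EYyWaorBxz", final "eyywaorbxz".

eyywaorbxz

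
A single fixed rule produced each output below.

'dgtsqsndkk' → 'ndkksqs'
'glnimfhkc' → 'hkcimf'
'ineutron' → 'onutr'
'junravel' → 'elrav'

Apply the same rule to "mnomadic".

In each case the input is transformed by: delete the first 3 characters, then move the first 3 characters to the end (rotate left by 3).
"mnomadic" → "madic" → "icmad".

icmad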